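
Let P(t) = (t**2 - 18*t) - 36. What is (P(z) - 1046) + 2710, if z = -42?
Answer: 4148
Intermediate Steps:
P(t) = -36 + t**2 - 18*t
(P(z) - 1046) + 2710 = ((-36 + (-42)**2 - 18*(-42)) - 1046) + 2710 = ((-36 + 1764 + 756) - 1046) + 2710 = (2484 - 1046) + 2710 = 1438 + 2710 = 4148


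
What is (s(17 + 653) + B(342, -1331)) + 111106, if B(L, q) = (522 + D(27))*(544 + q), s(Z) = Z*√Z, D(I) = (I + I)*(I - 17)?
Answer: -724688 + 670*√670 ≈ -7.0735e+5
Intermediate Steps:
D(I) = 2*I*(-17 + I) (D(I) = (2*I)*(-17 + I) = 2*I*(-17 + I))
s(Z) = Z^(3/2)
B(L, q) = 577728 + 1062*q (B(L, q) = (522 + 2*27*(-17 + 27))*(544 + q) = (522 + 2*27*10)*(544 + q) = (522 + 540)*(544 + q) = 1062*(544 + q) = 577728 + 1062*q)
(s(17 + 653) + B(342, -1331)) + 111106 = ((17 + 653)^(3/2) + (577728 + 1062*(-1331))) + 111106 = (670^(3/2) + (577728 - 1413522)) + 111106 = (670*√670 - 835794) + 111106 = (-835794 + 670*√670) + 111106 = -724688 + 670*√670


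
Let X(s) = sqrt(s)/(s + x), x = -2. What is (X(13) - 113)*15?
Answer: -1695 + 15*sqrt(13)/11 ≈ -1690.1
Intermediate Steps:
X(s) = sqrt(s)/(-2 + s) (X(s) = sqrt(s)/(s - 2) = sqrt(s)/(-2 + s))
(X(13) - 113)*15 = (sqrt(13)/(-2 + 13) - 113)*15 = (sqrt(13)/11 - 113)*15 = (-113 + sqrt(13)/11)*15 = -1695 + 15*sqrt(13)/11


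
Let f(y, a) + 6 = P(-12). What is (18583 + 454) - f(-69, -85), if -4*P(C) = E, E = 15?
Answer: 76187/4 ≈ 19047.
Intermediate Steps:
P(C) = -15/4 (P(C) = -1/4*15 = -15/4)
f(y, a) = -39/4 (f(y, a) = -6 - 15/4 = -39/4)
(18583 + 454) - f(-69, -85) = (18583 + 454) - 1*(-39/4) = 19037 + 39/4 = 76187/4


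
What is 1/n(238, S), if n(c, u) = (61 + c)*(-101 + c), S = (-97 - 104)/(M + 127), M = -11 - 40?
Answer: 1/40963 ≈ 2.4412e-5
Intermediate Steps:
M = -51
S = -201/76 (S = (-97 - 104)/(-51 + 127) = -201/76 ≈ -2.6447)
n(c, u) = (-101 + c)*(61 + c)
1/n(238, S) = 1/(-6161 + 238**2 - 40*238) = 1/(-6161 + 56644 - 9520) = 1/40963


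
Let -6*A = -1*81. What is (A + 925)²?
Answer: 3523129/4 ≈ 8.8078e+5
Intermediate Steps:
A = 27/2 (A = -(-1)*81/6 = -⅙*(-81) = 27/2 ≈ 13.500)
(A + 925)² = (27/2 + 925)² = (1877/2)² = 3523129/4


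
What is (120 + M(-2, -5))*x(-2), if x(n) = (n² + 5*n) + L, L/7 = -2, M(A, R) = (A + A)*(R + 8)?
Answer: -2160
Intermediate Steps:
M(A, R) = 2*A*(8 + R) (M(A, R) = (2*A)*(8 + R) = 2*A*(8 + R))
L = -14 (L = 7*(-2) = -14)
x(n) = -14 + n² + 5*n (x(n) = (n² + 5*n) - 14 = -14 + n² + 5*n)
(120 + M(-2, -5))*x(-2) = (120 + 2*(-2)*(8 - 5))*(-14 + (-2)² + 5*(-2)) = (120 + 2*(-2)*3)*(-14 + 4 - 10) = (120 - 12)*(-20) = 108*(-20) = -2160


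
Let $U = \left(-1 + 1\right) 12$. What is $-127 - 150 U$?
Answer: $-127$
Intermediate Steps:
$U = 0$ ($U = 0 \cdot 12 = 0$)
$-127 - 150 U = -127 - 0 = -127 + 0 = -127$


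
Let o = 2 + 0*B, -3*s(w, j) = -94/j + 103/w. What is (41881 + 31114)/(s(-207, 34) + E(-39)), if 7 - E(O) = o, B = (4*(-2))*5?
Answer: 154121643/12853 ≈ 11991.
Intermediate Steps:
B = -40 (B = -8*5 = -40)
s(w, j) = -103/(3*w) + 94/(3*j) (s(w, j) = -(-94/j + 103/w)/3 = -103/(3*w) + 94/(3*j))
o = 2 (o = 2 + 0*(-40) = 2 + 0 = 2)
E(O) = 5 (E(O) = 7 - 1*2 = 7 - 2 = 5)
(41881 + 31114)/(s(-207, 34) + E(-39)) = (41881 + 31114)/((-103/3/(-207) + (94/3)/34) + 5) = 72995/((-103/3*(-1/207) + (94/3)*(1/34)) + 5) = 72995/((103/621 + 47/51) + 5) = 72995/(11480/10557 + 5) = 72995/(64265/10557) = 72995*(10557/64265) = 154121643/12853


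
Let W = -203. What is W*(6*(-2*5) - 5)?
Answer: 13195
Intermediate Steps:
W*(6*(-2*5) - 5) = -203*(6*(-2*5) - 5) = -203*(6*(-10) - 5) = -203*(-60 - 5) = -203*(-65) = 13195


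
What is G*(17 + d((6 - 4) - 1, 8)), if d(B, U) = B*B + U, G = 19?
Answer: 494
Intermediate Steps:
d(B, U) = U + B**2 (d(B, U) = B**2 + U = U + B**2)
G*(17 + d((6 - 4) - 1, 8)) = 19*(17 + (8 + ((6 - 4) - 1)**2)) = 19*(17 + (8 + (2 - 1)**2)) = 19*(17 + (8 + 1**2)) = 19*(17 + (8 + 1)) = 19*(17 + 9) = 19*26 = 494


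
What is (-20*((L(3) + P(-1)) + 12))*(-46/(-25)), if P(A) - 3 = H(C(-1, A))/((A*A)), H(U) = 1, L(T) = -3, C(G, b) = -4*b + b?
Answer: -2392/5 ≈ -478.40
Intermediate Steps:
C(G, b) = -3*b
P(A) = 3 + A⁻² (P(A) = 3 + 1/(A*A) = 3 + 1/A² = 3 + A⁻²)
(-20*((L(3) + P(-1)) + 12))*(-46/(-25)) = (-20*((-3 + (3 + (-1)⁻²)) + 12))*(-46/(-25)) = (-20*((-3 + (3 + 1)) + 12))*(-46*(-1/25)) = -20*((-3 + 4) + 12)*(46/25) = -20*(1 + 12)*(46/25) = -20*13*(46/25) = -260*46/25 = -2392/5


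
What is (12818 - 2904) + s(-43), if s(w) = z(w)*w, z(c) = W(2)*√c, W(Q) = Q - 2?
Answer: 9914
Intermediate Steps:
W(Q) = -2 + Q
z(c) = 0 (z(c) = (-2 + 2)*√c = 0*√c = 0)
s(w) = 0 (s(w) = 0*w = 0)
(12818 - 2904) + s(-43) = (12818 - 2904) + 0 = 9914 + 0 = 9914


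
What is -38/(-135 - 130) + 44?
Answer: 11698/265 ≈ 44.143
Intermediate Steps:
-38/(-135 - 130) + 44 = -38/(-265) + 44 = -1/265*(-38) + 44 = 38/265 + 44 = 11698/265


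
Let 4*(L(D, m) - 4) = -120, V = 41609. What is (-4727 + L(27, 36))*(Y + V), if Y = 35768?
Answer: -367772881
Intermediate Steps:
L(D, m) = -26 (L(D, m) = 4 + (1/4)*(-120) = 4 - 30 = -26)
(-4727 + L(27, 36))*(Y + V) = (-4727 - 26)*(35768 + 41609) = -4753*77377 = -367772881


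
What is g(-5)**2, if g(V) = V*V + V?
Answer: 400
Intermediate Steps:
g(V) = V + V**2 (g(V) = V**2 + V = V + V**2)
g(-5)**2 = (-5*(1 - 5))**2 = (-5*(-4))**2 = 20**2 = 400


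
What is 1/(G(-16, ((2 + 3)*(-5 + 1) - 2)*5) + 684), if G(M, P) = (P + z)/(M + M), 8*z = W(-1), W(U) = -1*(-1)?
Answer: 256/175983 ≈ 0.0014547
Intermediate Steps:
W(U) = 1
z = 1/8 (z = (1/8)*1 = 1/8 ≈ 0.12500)
G(M, P) = (1/8 + P)/(2*M) (G(M, P) = (P + 1/8)/(M + M) = (1/8 + P)/((2*M)) = (1/8 + P)*(1/(2*M)) = (1/8 + P)/(2*M))
1/(G(-16, ((2 + 3)*(-5 + 1) - 2)*5) + 684) = 1/((1/16)*(1 + 8*(((2 + 3)*(-5 + 1) - 2)*5))/(-16) + 684) = 1/((1/16)*(-1/16)*(1 + 8*((5*(-4) - 2)*5)) + 684) = 1/((1/16)*(-1/16)*(1 + 8*((-20 - 2)*5)) + 684) = 1/((1/16)*(-1/16)*(1 + 8*(-22*5)) + 684) = 1/((1/16)*(-1/16)*(1 + 8*(-110)) + 684) = 1/((1/16)*(-1/16)*(1 - 880) + 684) = 1/((1/16)*(-1/16)*(-879) + 684) = 1/(879/256 + 684) = 1/(175983/256) = 256/175983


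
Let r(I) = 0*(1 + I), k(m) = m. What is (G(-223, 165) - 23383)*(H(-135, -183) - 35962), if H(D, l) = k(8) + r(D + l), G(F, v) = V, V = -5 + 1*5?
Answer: 840712382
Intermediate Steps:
r(I) = 0
V = 0 (V = -5 + 5 = 0)
G(F, v) = 0
H(D, l) = 8 (H(D, l) = 8 + 0 = 8)
(G(-223, 165) - 23383)*(H(-135, -183) - 35962) = (0 - 23383)*(8 - 35962) = -23383*(-35954) = 840712382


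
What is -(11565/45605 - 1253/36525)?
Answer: -73053712/333144525 ≈ -0.21929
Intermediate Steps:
-(11565/45605 - 1253/36525) = -(11565*(1/45605) - 1253*1/36525) = -(2313/9121 - 1253/36525) = -1*73053712/333144525 = -73053712/333144525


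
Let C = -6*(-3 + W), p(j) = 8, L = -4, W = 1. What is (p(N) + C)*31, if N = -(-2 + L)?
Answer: 620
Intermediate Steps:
N = 6 (N = -(-2 - 4) = -1*(-6) = 6)
C = 12 (C = -6*(-3 + 1) = -6*(-2) = 12)
(p(N) + C)*31 = (8 + 12)*31 = 20*31 = 620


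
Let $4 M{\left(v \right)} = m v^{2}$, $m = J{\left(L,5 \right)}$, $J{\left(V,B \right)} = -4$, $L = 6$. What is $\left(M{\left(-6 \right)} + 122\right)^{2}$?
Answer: $7396$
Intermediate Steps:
$m = -4$
$M{\left(v \right)} = - v^{2}$ ($M{\left(v \right)} = \frac{\left(-4\right) v^{2}}{4} = - v^{2}$)
$\left(M{\left(-6 \right)} + 122\right)^{2} = \left(- \left(-6\right)^{2} + 122\right)^{2} = \left(\left(-1\right) 36 + 122\right)^{2} = \left(-36 + 122\right)^{2} = 86^{2} = 7396$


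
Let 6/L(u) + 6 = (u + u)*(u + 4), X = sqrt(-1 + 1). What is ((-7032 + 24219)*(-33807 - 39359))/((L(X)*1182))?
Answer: 209584007/197 ≈ 1.0639e+6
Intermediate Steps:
X = 0 (X = sqrt(0) = 0)
L(u) = 6/(-6 + 2*u*(4 + u)) (L(u) = 6/(-6 + (u + u)*(u + 4)) = 6/(-6 + (2*u)*(4 + u)) = 6/(-6 + 2*u*(4 + u)))
((-7032 + 24219)*(-33807 - 39359))/((L(X)*1182)) = ((-7032 + 24219)*(-33807 - 39359))/(((3/(-3 + 0**2 + 4*0))*1182)) = (17187*(-73166))/(((3/(-3 + 0 + 0))*1182)) = -1257504042/((3/(-3))*1182) = -1257504042/((3*(-1/3))*1182) = -1257504042/((-1*1182)) = -1257504042/(-1182) = -1257504042*(-1/1182) = 209584007/197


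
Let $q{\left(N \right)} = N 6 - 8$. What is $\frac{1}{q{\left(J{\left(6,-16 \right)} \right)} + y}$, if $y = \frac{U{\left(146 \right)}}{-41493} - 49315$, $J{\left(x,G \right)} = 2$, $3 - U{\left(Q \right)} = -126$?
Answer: $- \frac{13831}{682020484} \approx -2.0279 \cdot 10^{-5}$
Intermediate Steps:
$U{\left(Q \right)} = 129$ ($U{\left(Q \right)} = 3 - -126 = 3 + 126 = 129$)
$q{\left(N \right)} = -8 + 6 N$ ($q{\left(N \right)} = 6 N - 8 = -8 + 6 N$)
$y = - \frac{682075808}{13831}$ ($y = \frac{129}{-41493} - 49315 = 129 \left(- \frac{1}{41493}\right) - 49315 = - \frac{43}{13831} - 49315 = - \frac{682075808}{13831} \approx -49315.0$)
$\frac{1}{q{\left(J{\left(6,-16 \right)} \right)} + y} = \frac{1}{\left(-8 + 6 \cdot 2\right) - \frac{682075808}{13831}} = \frac{1}{\left(-8 + 12\right) - \frac{682075808}{13831}} = \frac{1}{4 - \frac{682075808}{13831}} = \frac{1}{- \frac{682020484}{13831}} = - \frac{13831}{682020484}$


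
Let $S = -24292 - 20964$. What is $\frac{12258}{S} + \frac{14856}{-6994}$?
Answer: $- \frac{189513897}{79130116} \approx -2.395$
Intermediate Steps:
$S = -45256$ ($S = -24292 - 20964 = -45256$)
$\frac{12258}{S} + \frac{14856}{-6994} = \frac{12258}{-45256} + \frac{14856}{-6994} = 12258 \left(- \frac{1}{45256}\right) + 14856 \left(- \frac{1}{6994}\right) = - \frac{6129}{22628} - \frac{7428}{3497} = - \frac{189513897}{79130116}$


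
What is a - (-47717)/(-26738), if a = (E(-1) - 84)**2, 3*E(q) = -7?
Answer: 1793182325/240642 ≈ 7451.7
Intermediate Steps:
E(q) = -7/3 (E(q) = (1/3)*(-7) = -7/3)
a = 67081/9 (a = (-7/3 - 84)**2 = (-259/3)**2 = 67081/9 ≈ 7453.4)
a - (-47717)/(-26738) = 67081/9 - (-47717)/(-26738) = 67081/9 - (-47717)*(-1)/26738 = 67081/9 - 1*47717/26738 = 67081/9 - 47717/26738 = 1793182325/240642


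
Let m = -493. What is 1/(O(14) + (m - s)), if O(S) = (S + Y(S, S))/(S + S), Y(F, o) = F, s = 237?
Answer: -1/729 ≈ -0.0013717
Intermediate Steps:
O(S) = 1 (O(S) = (S + S)/(S + S) = (2*S)/((2*S)) = (2*S)*(1/(2*S)) = 1)
1/(O(14) + (m - s)) = 1/(1 + (-493 - 1*237)) = 1/(1 + (-493 - 237)) = 1/(1 - 730) = 1/(-729) = -1/729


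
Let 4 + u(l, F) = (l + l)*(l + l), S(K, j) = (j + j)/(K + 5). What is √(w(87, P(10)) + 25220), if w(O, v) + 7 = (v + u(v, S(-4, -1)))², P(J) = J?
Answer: √190049 ≈ 435.95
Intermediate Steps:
S(K, j) = 2*j/(5 + K) (S(K, j) = (2*j)/(5 + K) = 2*j/(5 + K))
u(l, F) = -4 + 4*l² (u(l, F) = -4 + (l + l)*(l + l) = -4 + (2*l)*(2*l) = -4 + 4*l²)
w(O, v) = -7 + (-4 + v + 4*v²)² (w(O, v) = -7 + (v + (-4 + 4*v²))² = -7 + (-4 + v + 4*v²)²)
√(w(87, P(10)) + 25220) = √((-7 + (-4 + 10 + 4*10²)²) + 25220) = √((-7 + (-4 + 10 + 4*100)²) + 25220) = √((-7 + (-4 + 10 + 400)²) + 25220) = √((-7 + 406²) + 25220) = √((-7 + 164836) + 25220) = √(164829 + 25220) = √190049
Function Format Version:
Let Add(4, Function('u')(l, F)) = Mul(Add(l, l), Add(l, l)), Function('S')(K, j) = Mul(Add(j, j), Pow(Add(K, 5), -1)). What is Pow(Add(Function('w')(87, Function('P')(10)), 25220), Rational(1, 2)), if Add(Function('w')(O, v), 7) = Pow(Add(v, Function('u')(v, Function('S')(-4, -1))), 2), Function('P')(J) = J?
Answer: Pow(190049, Rational(1, 2)) ≈ 435.95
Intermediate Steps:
Function('S')(K, j) = Mul(2, j, Pow(Add(5, K), -1)) (Function('S')(K, j) = Mul(Mul(2, j), Pow(Add(5, K), -1)) = Mul(2, j, Pow(Add(5, K), -1)))
Function('u')(l, F) = Add(-4, Mul(4, Pow(l, 2))) (Function('u')(l, F) = Add(-4, Mul(Add(l, l), Add(l, l))) = Add(-4, Mul(Mul(2, l), Mul(2, l))) = Add(-4, Mul(4, Pow(l, 2))))
Function('w')(O, v) = Add(-7, Pow(Add(-4, v, Mul(4, Pow(v, 2))), 2)) (Function('w')(O, v) = Add(-7, Pow(Add(v, Add(-4, Mul(4, Pow(v, 2)))), 2)) = Add(-7, Pow(Add(-4, v, Mul(4, Pow(v, 2))), 2)))
Pow(Add(Function('w')(87, Function('P')(10)), 25220), Rational(1, 2)) = Pow(Add(Add(-7, Pow(Add(-4, 10, Mul(4, Pow(10, 2))), 2)), 25220), Rational(1, 2)) = Pow(Add(Add(-7, Pow(Add(-4, 10, Mul(4, 100)), 2)), 25220), Rational(1, 2)) = Pow(Add(Add(-7, Pow(Add(-4, 10, 400), 2)), 25220), Rational(1, 2)) = Pow(Add(Add(-7, Pow(406, 2)), 25220), Rational(1, 2)) = Pow(Add(Add(-7, 164836), 25220), Rational(1, 2)) = Pow(Add(164829, 25220), Rational(1, 2)) = Pow(190049, Rational(1, 2))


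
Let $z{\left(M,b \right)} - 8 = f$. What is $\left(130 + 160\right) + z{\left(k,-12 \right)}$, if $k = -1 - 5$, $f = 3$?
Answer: $301$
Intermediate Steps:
$k = -6$ ($k = -1 - 5 = -6$)
$z{\left(M,b \right)} = 11$ ($z{\left(M,b \right)} = 8 + 3 = 11$)
$\left(130 + 160\right) + z{\left(k,-12 \right)} = \left(130 + 160\right) + 11 = 290 + 11 = 301$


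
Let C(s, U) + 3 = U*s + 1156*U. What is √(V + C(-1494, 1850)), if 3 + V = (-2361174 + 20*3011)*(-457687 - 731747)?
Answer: √2736832294730 ≈ 1.6543e+6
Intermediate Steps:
C(s, U) = -3 + 1156*U + U*s (C(s, U) = -3 + (U*s + 1156*U) = -3 + (1156*U + U*s) = -3 + 1156*U + U*s)
V = 2736832920033 (V = -3 + (-2361174 + 20*3011)*(-457687 - 731747) = -3 + (-2361174 + 60220)*(-1189434) = -3 - 2300954*(-1189434) = -3 + 2736832920036 = 2736832920033)
√(V + C(-1494, 1850)) = √(2736832920033 + (-3 + 1156*1850 + 1850*(-1494))) = √(2736832920033 + (-3 + 2138600 - 2763900)) = √(2736832920033 - 625303) = √2736832294730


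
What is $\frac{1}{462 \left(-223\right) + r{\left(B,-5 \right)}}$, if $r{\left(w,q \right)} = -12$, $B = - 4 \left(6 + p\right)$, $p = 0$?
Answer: $- \frac{1}{103038} \approx -9.7052 \cdot 10^{-6}$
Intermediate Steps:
$B = -24$ ($B = - 4 \left(6 + 0\right) = \left(-4\right) 6 = -24$)
$\frac{1}{462 \left(-223\right) + r{\left(B,-5 \right)}} = \frac{1}{462 \left(-223\right) - 12} = \frac{1}{-103026 - 12} = \frac{1}{-103038} = - \frac{1}{103038}$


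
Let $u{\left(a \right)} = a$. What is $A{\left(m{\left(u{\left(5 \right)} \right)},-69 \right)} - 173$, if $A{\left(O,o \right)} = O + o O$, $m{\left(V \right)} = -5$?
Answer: $167$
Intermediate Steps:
$A{\left(O,o \right)} = O + O o$
$A{\left(m{\left(u{\left(5 \right)} \right)},-69 \right)} - 173 = - 5 \left(1 - 69\right) - 173 = \left(-5\right) \left(-68\right) - 173 = 340 - 173 = 167$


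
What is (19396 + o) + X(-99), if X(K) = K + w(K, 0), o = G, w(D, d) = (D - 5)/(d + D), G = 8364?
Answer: 2738543/99 ≈ 27662.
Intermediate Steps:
w(D, d) = (-5 + D)/(D + d)
o = 8364
X(K) = K + (-5 + K)/K (X(K) = K + (-5 + K)/(K + 0) = K + (-5 + K)/K)
(19396 + o) + X(-99) = (19396 + 8364) + (1 - 99 - 5/(-99)) = 27760 + (1 - 99 - 5*(-1/99)) = 27760 + (1 - 99 + 5/99) = 27760 - 9697/99 = 2738543/99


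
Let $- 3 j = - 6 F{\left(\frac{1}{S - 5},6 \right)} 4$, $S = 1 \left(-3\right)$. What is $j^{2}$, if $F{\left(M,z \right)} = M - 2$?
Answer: $289$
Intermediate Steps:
$S = -3$
$F{\left(M,z \right)} = -2 + M$ ($F{\left(M,z \right)} = M - 2 = -2 + M$)
$j = -17$ ($j = - \frac{- 6 \left(-2 + \frac{1}{-3 - 5}\right) 4}{3} = - \frac{- 6 \left(-2 + \frac{1}{-8}\right) 4}{3} = - \frac{- 6 \left(-2 - \frac{1}{8}\right) 4}{3} = - \frac{\left(-6\right) \left(- \frac{17}{8}\right) 4}{3} = - \frac{\frac{51}{4} \cdot 4}{3} = \left(- \frac{1}{3}\right) 51 = -17$)
$j^{2} = \left(-17\right)^{2} = 289$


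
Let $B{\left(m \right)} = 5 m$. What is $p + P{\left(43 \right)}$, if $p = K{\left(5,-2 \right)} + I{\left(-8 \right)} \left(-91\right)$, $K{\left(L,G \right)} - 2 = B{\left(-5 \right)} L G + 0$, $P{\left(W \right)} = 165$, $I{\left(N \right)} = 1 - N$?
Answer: $-402$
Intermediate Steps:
$K{\left(L,G \right)} = 2 - 25 G L$ ($K{\left(L,G \right)} = 2 + \left(5 \left(-5\right) L G + 0\right) = 2 + \left(- 25 L G + 0\right) = 2 + \left(- 25 G L + 0\right) = 2 - 25 G L$)
$p = -567$ ($p = \left(2 - \left(-50\right) 5\right) + \left(1 - -8\right) \left(-91\right) = \left(2 + 250\right) + \left(1 + 8\right) \left(-91\right) = 252 + 9 \left(-91\right) = 252 - 819 = -567$)
$p + P{\left(43 \right)} = -567 + 165 = -402$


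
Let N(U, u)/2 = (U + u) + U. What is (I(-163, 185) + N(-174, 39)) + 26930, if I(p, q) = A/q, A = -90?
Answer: 973526/37 ≈ 26312.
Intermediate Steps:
N(U, u) = 2*u + 4*U (N(U, u) = 2*((U + u) + U) = 2*(u + 2*U) = 2*u + 4*U)
I(p, q) = -90/q
(I(-163, 185) + N(-174, 39)) + 26930 = (-90/185 + (2*39 + 4*(-174))) + 26930 = (-90*1/185 + (78 - 696)) + 26930 = (-18/37 - 618) + 26930 = -22884/37 + 26930 = 973526/37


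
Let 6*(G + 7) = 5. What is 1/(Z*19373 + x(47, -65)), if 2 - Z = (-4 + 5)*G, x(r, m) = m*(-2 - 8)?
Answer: 6/953177 ≈ 6.2947e-6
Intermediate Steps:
G = -37/6 (G = -7 + (⅙)*5 = -7 + ⅚ = -37/6 ≈ -6.1667)
x(r, m) = -10*m (x(r, m) = m*(-10) = -10*m)
Z = 49/6 (Z = 2 - (-4 + 5)*(-37)/6 = 2 - (-37)/6 = 2 - 1*(-37/6) = 2 + 37/6 = 49/6 ≈ 8.1667)
1/(Z*19373 + x(47, -65)) = 1/((49/6)*19373 - 10*(-65)) = 1/(949277/6 + 650) = 1/(953177/6) = 6/953177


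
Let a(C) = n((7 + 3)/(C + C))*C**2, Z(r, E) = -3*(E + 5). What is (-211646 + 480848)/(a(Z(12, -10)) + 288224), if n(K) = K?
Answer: 269202/288299 ≈ 0.93376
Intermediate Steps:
Z(r, E) = -15 - 3*E (Z(r, E) = -3*(5 + E) = -15 - 3*E)
a(C) = 5*C (a(C) = ((7 + 3)/(C + C))*C**2 = (10/((2*C)))*C**2 = (10*(1/(2*C)))*C**2 = (5/C)*C**2 = 5*C)
(-211646 + 480848)/(a(Z(12, -10)) + 288224) = (-211646 + 480848)/(5*(-15 - 3*(-10)) + 288224) = 269202/(5*(-15 + 30) + 288224) = 269202/(5*15 + 288224) = 269202/(75 + 288224) = 269202/288299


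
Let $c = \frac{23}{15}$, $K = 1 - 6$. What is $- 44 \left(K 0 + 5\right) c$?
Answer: $- \frac{1012}{3} \approx -337.33$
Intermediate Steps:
$K = -5$ ($K = 1 - 6 = -5$)
$c = \frac{23}{15}$ ($c = 23 \cdot \frac{1}{15} = \frac{23}{15} \approx 1.5333$)
$- 44 \left(K 0 + 5\right) c = - 44 \left(\left(-5\right) 0 + 5\right) \frac{23}{15} = - 44 \left(0 + 5\right) \frac{23}{15} = \left(-44\right) 5 \cdot \frac{23}{15} = \left(-220\right) \frac{23}{15} = - \frac{1012}{3}$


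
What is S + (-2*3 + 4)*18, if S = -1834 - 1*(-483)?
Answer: -1387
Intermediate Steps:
S = -1351 (S = -1834 + 483 = -1351)
S + (-2*3 + 4)*18 = -1351 + (-2*3 + 4)*18 = -1351 + (-6 + 4)*18 = -1351 - 2*18 = -1351 - 36 = -1387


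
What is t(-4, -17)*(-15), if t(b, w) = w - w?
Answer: 0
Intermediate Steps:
t(b, w) = 0
t(-4, -17)*(-15) = 0*(-15) = 0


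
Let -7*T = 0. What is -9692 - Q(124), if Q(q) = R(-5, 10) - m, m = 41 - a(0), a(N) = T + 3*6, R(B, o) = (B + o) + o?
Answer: -9684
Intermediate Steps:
T = 0 (T = -⅐*0 = 0)
R(B, o) = B + 2*o
a(N) = 18 (a(N) = 0 + 3*6 = 0 + 18 = 18)
m = 23 (m = 41 - 1*18 = 41 - 18 = 23)
Q(q) = -8 (Q(q) = (-5 + 2*10) - 1*23 = (-5 + 20) - 23 = 15 - 23 = -8)
-9692 - Q(124) = -9692 - 1*(-8) = -9692 + 8 = -9684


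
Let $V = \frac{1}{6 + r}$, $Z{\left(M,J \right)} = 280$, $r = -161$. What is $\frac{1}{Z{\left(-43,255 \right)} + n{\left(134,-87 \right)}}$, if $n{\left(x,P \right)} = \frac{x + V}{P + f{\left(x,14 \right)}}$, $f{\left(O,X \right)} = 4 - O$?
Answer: $\frac{4805}{1342433} \approx 0.0035793$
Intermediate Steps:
$V = - \frac{1}{155}$ ($V = \frac{1}{6 - 161} = \frac{1}{-155} = - \frac{1}{155} \approx -0.0064516$)
$n{\left(x,P \right)} = \frac{- \frac{1}{155} + x}{4 + P - x}$ ($n{\left(x,P \right)} = \frac{x - \frac{1}{155}}{P - \left(-4 + x\right)} = \frac{- \frac{1}{155} + x}{4 + P - x}$)
$\frac{1}{Z{\left(-43,255 \right)} + n{\left(134,-87 \right)}} = \frac{1}{280 + \frac{- \frac{1}{155} + 134}{4 - 87 - 134}} = \frac{1}{280 + \frac{1}{4 - 87 - 134} \cdot \frac{20769}{155}} = \frac{1}{280 + \frac{1}{-217} \cdot \frac{20769}{155}} = \frac{1}{280 - \frac{2967}{4805}} = \frac{1}{\frac{1342433}{4805}} = \frac{4805}{1342433}$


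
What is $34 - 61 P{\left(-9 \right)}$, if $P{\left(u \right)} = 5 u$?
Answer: $2779$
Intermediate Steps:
$34 - 61 P{\left(-9 \right)} = 34 - 61 \cdot 5 \left(-9\right) = 34 - -2745 = 34 + 2745 = 2779$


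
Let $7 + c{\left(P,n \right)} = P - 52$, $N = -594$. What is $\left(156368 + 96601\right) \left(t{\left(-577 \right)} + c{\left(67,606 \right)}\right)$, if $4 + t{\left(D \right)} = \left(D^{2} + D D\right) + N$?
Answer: $168292180692$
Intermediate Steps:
$t{\left(D \right)} = -598 + 2 D^{2}$ ($t{\left(D \right)} = -4 - \left(594 - D^{2} - D D\right) = -4 + \left(\left(D^{2} + D^{2}\right) - 594\right) = -4 + \left(2 D^{2} - 594\right) = -4 + \left(-594 + 2 D^{2}\right) = -598 + 2 D^{2}$)
$c{\left(P,n \right)} = -59 + P$ ($c{\left(P,n \right)} = -7 + \left(P - 52\right) = -7 + \left(-52 + P\right) = -59 + P$)
$\left(156368 + 96601\right) \left(t{\left(-577 \right)} + c{\left(67,606 \right)}\right) = \left(156368 + 96601\right) \left(\left(-598 + 2 \left(-577\right)^{2}\right) + \left(-59 + 67\right)\right) = 252969 \left(\left(-598 + 2 \cdot 332929\right) + 8\right) = 252969 \left(\left(-598 + 665858\right) + 8\right) = 252969 \left(665260 + 8\right) = 252969 \cdot 665268 = 168292180692$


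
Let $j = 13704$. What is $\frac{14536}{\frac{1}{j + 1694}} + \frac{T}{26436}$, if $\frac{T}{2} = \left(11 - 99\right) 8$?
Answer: $\frac{1479261592400}{6609} \approx 2.2383 \cdot 10^{8}$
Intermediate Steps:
$T = -1408$ ($T = 2 \left(11 - 99\right) 8 = 2 \left(\left(-88\right) 8\right) = 2 \left(-704\right) = -1408$)
$\frac{14536}{\frac{1}{j + 1694}} + \frac{T}{26436} = \frac{14536}{\frac{1}{13704 + 1694}} - \frac{1408}{26436} = \frac{14536}{\frac{1}{15398}} - \frac{352}{6609} = 14536 \frac{1}{\frac{1}{15398}} - \frac{352}{6609} = 14536 \cdot 15398 - \frac{352}{6609} = 223825328 - \frac{352}{6609} = \frac{1479261592400}{6609}$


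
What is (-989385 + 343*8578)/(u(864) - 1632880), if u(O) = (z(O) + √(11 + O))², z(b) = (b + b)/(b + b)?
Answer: -796772504869/665859263129 - 9764345*√35/1331718526258 ≈ -1.1967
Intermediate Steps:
z(b) = 1 (z(b) = (2*b)/((2*b)) = (2*b)*(1/(2*b)) = 1)
u(O) = (1 + √(11 + O))²
(-989385 + 343*8578)/(u(864) - 1632880) = (-989385 + 343*8578)/((1 + √(11 + 864))² - 1632880) = (-989385 + 2942254)/((1 + √875)² - 1632880) = 1952869/((1 + 5*√35)² - 1632880) = 1952869/(-1632880 + (1 + 5*√35)²)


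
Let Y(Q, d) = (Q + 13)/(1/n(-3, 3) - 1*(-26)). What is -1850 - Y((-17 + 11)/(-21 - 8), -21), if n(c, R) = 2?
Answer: -2844216/1537 ≈ -1850.5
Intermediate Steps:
Y(Q, d) = 26/53 + 2*Q/53 (Y(Q, d) = (Q + 13)/(1/2 - 1*(-26)) = (13 + Q)/(½ + 26) = (13 + Q)/(53/2) = (13 + Q)*(2/53) = 26/53 + 2*Q/53)
-1850 - Y((-17 + 11)/(-21 - 8), -21) = -1850 - (26/53 + 2*((-17 + 11)/(-21 - 8))/53) = -1850 - (26/53 + 2*(-6/(-29))/53) = -1850 - (26/53 + 2*(-6*(-1/29))/53) = -1850 - (26/53 + (2/53)*(6/29)) = -1850 - (26/53 + 12/1537) = -1850 - 1*766/1537 = -1850 - 766/1537 = -2844216/1537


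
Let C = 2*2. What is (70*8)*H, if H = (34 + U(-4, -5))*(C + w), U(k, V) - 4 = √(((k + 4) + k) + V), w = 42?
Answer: 978880 + 77280*I ≈ 9.7888e+5 + 77280.0*I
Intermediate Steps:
C = 4
U(k, V) = 4 + √(4 + V + 2*k) (U(k, V) = 4 + √(((k + 4) + k) + V) = 4 + √(((4 + k) + k) + V) = 4 + √((4 + 2*k) + V) = 4 + √(4 + V + 2*k))
H = 1748 + 138*I (H = (34 + (4 + √(4 - 5 + 2*(-4))))*(4 + 42) = (34 + (4 + √(4 - 5 - 8)))*46 = (34 + (4 + √(-9)))*46 = (34 + (4 + 3*I))*46 = (38 + 3*I)*46 = 1748 + 138*I ≈ 1748.0 + 138.0*I)
(70*8)*H = (70*8)*(1748 + 138*I) = 560*(1748 + 138*I) = 978880 + 77280*I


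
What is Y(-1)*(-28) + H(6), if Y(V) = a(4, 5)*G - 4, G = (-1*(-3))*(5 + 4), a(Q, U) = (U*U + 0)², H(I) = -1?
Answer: -472389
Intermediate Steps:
a(Q, U) = U⁴ (a(Q, U) = (U² + 0)² = (U²)² = U⁴)
G = 27 (G = 3*9 = 27)
Y(V) = 16871 (Y(V) = 5⁴*27 - 4 = 625*27 - 4 = 16875 - 4 = 16871)
Y(-1)*(-28) + H(6) = 16871*(-28) - 1 = -472388 - 1 = -472389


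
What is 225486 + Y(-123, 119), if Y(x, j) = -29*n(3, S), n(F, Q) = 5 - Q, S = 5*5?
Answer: 226066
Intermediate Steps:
S = 25
Y(x, j) = 580 (Y(x, j) = -29*(5 - 1*25) = -29*(5 - 25) = -29*(-20) = 580)
225486 + Y(-123, 119) = 225486 + 580 = 226066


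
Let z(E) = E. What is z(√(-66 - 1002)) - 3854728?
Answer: -3854728 + 2*I*√267 ≈ -3.8547e+6 + 32.68*I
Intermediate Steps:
z(√(-66 - 1002)) - 3854728 = √(-66 - 1002) - 3854728 = √(-1068) - 3854728 = 2*I*√267 - 3854728 = -3854728 + 2*I*√267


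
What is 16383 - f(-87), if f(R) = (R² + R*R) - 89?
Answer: 1334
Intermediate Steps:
f(R) = -89 + 2*R² (f(R) = (R² + R²) - 89 = 2*R² - 89 = -89 + 2*R²)
16383 - f(-87) = 16383 - (-89 + 2*(-87)²) = 16383 - (-89 + 2*7569) = 16383 - (-89 + 15138) = 16383 - 1*15049 = 16383 - 15049 = 1334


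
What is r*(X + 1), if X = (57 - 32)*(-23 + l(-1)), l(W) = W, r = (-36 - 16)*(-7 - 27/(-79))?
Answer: -16383848/79 ≈ -2.0739e+5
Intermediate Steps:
r = 27352/79 (r = -52*(-7 - 27*(-1/79)) = -52*(-7 + 27/79) = -52*(-526/79) = 27352/79 ≈ 346.23)
X = -600 (X = (57 - 32)*(-23 - 1) = 25*(-24) = -600)
r*(X + 1) = 27352*(-600 + 1)/79 = (27352/79)*(-599) = -16383848/79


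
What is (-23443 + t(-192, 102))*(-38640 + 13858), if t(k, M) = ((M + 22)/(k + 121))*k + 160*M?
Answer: 11943065350/71 ≈ 1.6821e+8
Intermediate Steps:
t(k, M) = 160*M + k*(22 + M)/(121 + k) (t(k, M) = ((22 + M)/(121 + k))*k + 160*M = k*(22 + M)/(121 + k) + 160*M = 160*M + k*(22 + M)/(121 + k))
(-23443 + t(-192, 102))*(-38640 + 13858) = (-23443 + (22*(-192) + 19360*102 + 161*102*(-192))/(121 - 192))*(-38640 + 13858) = (-23443 + (-4224 + 1974720 - 3153024)/(-71))*(-24782) = (-23443 - 1/71*(-1182528))*(-24782) = (-23443 + 1182528/71)*(-24782) = -481925/71*(-24782) = 11943065350/71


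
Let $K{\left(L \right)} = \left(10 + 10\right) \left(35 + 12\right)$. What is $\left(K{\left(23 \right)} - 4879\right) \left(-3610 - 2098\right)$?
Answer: $22483812$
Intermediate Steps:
$K{\left(L \right)} = 940$ ($K{\left(L \right)} = 20 \cdot 47 = 940$)
$\left(K{\left(23 \right)} - 4879\right) \left(-3610 - 2098\right) = \left(940 - 4879\right) \left(-3610 - 2098\right) = \left(-3939\right) \left(-5708\right) = 22483812$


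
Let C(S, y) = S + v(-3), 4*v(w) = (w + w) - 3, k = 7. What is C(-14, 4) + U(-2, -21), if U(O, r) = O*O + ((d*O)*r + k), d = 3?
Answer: 483/4 ≈ 120.75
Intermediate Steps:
v(w) = -3/4 + w/2 (v(w) = ((w + w) - 3)/4 = (2*w - 3)/4 = (-3 + 2*w)/4 = -3/4 + w/2)
C(S, y) = -9/4 + S (C(S, y) = S + (-3/4 + (1/2)*(-3)) = S + (-3/4 - 3/2) = S - 9/4 = -9/4 + S)
U(O, r) = 7 + O**2 + 3*O*r (U(O, r) = O*O + ((3*O)*r + 7) = O**2 + (3*O*r + 7) = O**2 + (7 + 3*O*r) = 7 + O**2 + 3*O*r)
C(-14, 4) + U(-2, -21) = (-9/4 - 14) + (7 + (-2)**2 + 3*(-2)*(-21)) = -65/4 + (7 + 4 + 126) = -65/4 + 137 = 483/4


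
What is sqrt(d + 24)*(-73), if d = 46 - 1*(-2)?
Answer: -438*sqrt(2) ≈ -619.43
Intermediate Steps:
d = 48 (d = 46 + 2 = 48)
sqrt(d + 24)*(-73) = sqrt(48 + 24)*(-73) = sqrt(72)*(-73) = (6*sqrt(2))*(-73) = -438*sqrt(2)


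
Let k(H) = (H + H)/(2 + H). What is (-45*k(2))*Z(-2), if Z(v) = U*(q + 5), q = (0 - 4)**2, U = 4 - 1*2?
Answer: -1890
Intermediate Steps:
U = 2 (U = 4 - 2 = 2)
q = 16 (q = (-4)**2 = 16)
k(H) = 2*H/(2 + H) (k(H) = (2*H)/(2 + H) = 2*H/(2 + H))
Z(v) = 42 (Z(v) = 2*(16 + 5) = 2*21 = 42)
(-45*k(2))*Z(-2) = -90*2/(2 + 2)*42 = -90*2/4*42 = -45*1*42 = -45*42 = -1890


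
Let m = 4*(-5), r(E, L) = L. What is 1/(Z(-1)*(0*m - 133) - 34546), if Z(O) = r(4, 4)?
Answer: -1/35078 ≈ -2.8508e-5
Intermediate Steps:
Z(O) = 4
m = -20
1/(Z(-1)*(0*m - 133) - 34546) = 1/(4*(0*(-20) - 133) - 34546) = 1/(4*(0 - 133) - 34546) = 1/(4*(-133) - 34546) = 1/(-532 - 34546) = 1/(-35078) = -1/35078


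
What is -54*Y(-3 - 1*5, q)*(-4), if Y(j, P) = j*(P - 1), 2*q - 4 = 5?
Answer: -6048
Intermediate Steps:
q = 9/2 (q = 2 + (½)*5 = 2 + 5/2 = 9/2 ≈ 4.5000)
Y(j, P) = j*(-1 + P)
-54*Y(-3 - 1*5, q)*(-4) = -54*(-3 - 1*5)*(-1 + 9/2)*(-4) = -54*(-3 - 5)*(7/2)*(-4) = -54*(-8*7/2)*(-4) = -(-1512)*(-4) = -54*112 = -6048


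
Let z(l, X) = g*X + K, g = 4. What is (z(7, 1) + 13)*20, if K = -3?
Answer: 280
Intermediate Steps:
z(l, X) = -3 + 4*X (z(l, X) = 4*X - 3 = -3 + 4*X)
(z(7, 1) + 13)*20 = ((-3 + 4*1) + 13)*20 = ((-3 + 4) + 13)*20 = (1 + 13)*20 = 14*20 = 280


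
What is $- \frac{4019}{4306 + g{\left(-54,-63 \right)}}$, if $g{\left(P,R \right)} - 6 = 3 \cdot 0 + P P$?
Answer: $- \frac{4019}{7228} \approx -0.55603$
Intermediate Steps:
$g{\left(P,R \right)} = 6 + P^{2}$ ($g{\left(P,R \right)} = 6 + \left(3 \cdot 0 + P P\right) = 6 + \left(0 + P^{2}\right) = 6 + P^{2}$)
$- \frac{4019}{4306 + g{\left(-54,-63 \right)}} = - \frac{4019}{4306 + \left(6 + \left(-54\right)^{2}\right)} = - \frac{4019}{4306 + \left(6 + 2916\right)} = - \frac{4019}{4306 + 2922} = - \frac{4019}{7228}$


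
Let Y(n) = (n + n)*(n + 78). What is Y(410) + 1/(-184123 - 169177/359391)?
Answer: 26479514878563809/66172318270 ≈ 4.0016e+5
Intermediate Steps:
Y(n) = 2*n*(78 + n) (Y(n) = (2*n)*(78 + n) = 2*n*(78 + n))
Y(410) + 1/(-184123 - 169177/359391) = 2*410*(78 + 410) + 1/(-184123 - 169177/359391) = 2*410*488 + 1/(-184123 - 169177*1/359391) = 400160 + 1/(-184123 - 169177/359391) = 400160 + 1/(-66172318270/359391) = 400160 - 359391/66172318270 = 26479514878563809/66172318270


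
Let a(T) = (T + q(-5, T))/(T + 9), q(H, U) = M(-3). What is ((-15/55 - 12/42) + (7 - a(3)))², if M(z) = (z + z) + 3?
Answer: 246016/5929 ≈ 41.494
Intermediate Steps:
M(z) = 3 + 2*z (M(z) = 2*z + 3 = 3 + 2*z)
q(H, U) = -3 (q(H, U) = 3 + 2*(-3) = 3 - 6 = -3)
a(T) = (-3 + T)/(9 + T) (a(T) = (T - 3)/(T + 9) = (-3 + T)/(9 + T))
((-15/55 - 12/42) + (7 - a(3)))² = ((-15/55 - 12/42) + (7 - (-3 + 3)/(9 + 3)))² = ((-15*1/55 - 12*1/42) + (7 - 0/12))² = ((-3/11 - 2/7) + (7 - 0/12))² = (-43/77 + (7 - 1*0))² = (-43/77 + (7 + 0))² = (-43/77 + 7)² = (496/77)² = 246016/5929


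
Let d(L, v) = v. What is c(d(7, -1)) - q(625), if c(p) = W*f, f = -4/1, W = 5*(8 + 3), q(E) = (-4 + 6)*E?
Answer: -1470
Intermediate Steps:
q(E) = 2*E
W = 55 (W = 5*11 = 55)
f = -4 (f = -4*1 = -4)
c(p) = -220 (c(p) = 55*(-4) = -220)
c(d(7, -1)) - q(625) = -220 - 2*625 = -220 - 1*1250 = -220 - 1250 = -1470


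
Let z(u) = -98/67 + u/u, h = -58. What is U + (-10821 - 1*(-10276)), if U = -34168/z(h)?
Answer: 2272361/31 ≈ 73302.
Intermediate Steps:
z(u) = -31/67 (z(u) = -98*1/67 + 1 = -98/67 + 1 = -31/67)
U = 2289256/31 (U = -34168/(-31/67) = -34168*(-67/31) = 2289256/31 ≈ 73847.)
U + (-10821 - 1*(-10276)) = 2289256/31 + (-10821 - 1*(-10276)) = 2289256/31 + (-10821 + 10276) = 2289256/31 - 545 = 2272361/31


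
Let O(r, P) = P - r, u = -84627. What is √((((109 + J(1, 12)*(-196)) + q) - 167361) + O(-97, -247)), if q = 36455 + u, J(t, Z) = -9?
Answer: I*√213810 ≈ 462.4*I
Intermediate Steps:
q = -48172 (q = 36455 - 84627 = -48172)
√((((109 + J(1, 12)*(-196)) + q) - 167361) + O(-97, -247)) = √((((109 - 9*(-196)) - 48172) - 167361) + (-247 - 1*(-97))) = √((((109 + 1764) - 48172) - 167361) + (-247 + 97)) = √(((1873 - 48172) - 167361) - 150) = √((-46299 - 167361) - 150) = √(-213660 - 150) = √(-213810) = I*√213810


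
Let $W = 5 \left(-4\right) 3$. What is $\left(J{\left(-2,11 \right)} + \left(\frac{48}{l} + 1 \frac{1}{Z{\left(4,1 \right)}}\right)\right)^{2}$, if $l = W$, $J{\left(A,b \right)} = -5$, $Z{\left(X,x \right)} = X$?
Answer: $\frac{12321}{400} \approx 30.802$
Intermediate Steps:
$W = -60$ ($W = \left(-20\right) 3 = -60$)
$l = -60$
$\left(J{\left(-2,11 \right)} + \left(\frac{48}{l} + 1 \frac{1}{Z{\left(4,1 \right)}}\right)\right)^{2} = \left(-5 + \left(\frac{48}{-60} + 1 \cdot \frac{1}{4}\right)\right)^{2} = \left(-5 + \left(48 \left(- \frac{1}{60}\right) + 1 \cdot \frac{1}{4}\right)\right)^{2} = \left(-5 + \left(- \frac{4}{5} + \frac{1}{4}\right)\right)^{2} = \left(-5 - \frac{11}{20}\right)^{2} = \left(- \frac{111}{20}\right)^{2} = \frac{12321}{400}$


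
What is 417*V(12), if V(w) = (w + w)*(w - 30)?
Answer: -180144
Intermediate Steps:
V(w) = 2*w*(-30 + w) (V(w) = (2*w)*(-30 + w) = 2*w*(-30 + w))
417*V(12) = 417*(2*12*(-30 + 12)) = 417*(2*12*(-18)) = 417*(-432) = -180144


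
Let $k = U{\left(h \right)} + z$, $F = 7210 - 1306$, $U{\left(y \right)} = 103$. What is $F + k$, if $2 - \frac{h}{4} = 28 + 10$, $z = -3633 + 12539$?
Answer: $14913$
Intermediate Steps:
$z = 8906$
$h = -144$ ($h = 8 - 4 \left(28 + 10\right) = 8 - 152 = -144$)
$F = 5904$
$k = 9009$ ($k = 103 + 8906 = 9009$)
$F + k = 5904 + 9009 = 14913$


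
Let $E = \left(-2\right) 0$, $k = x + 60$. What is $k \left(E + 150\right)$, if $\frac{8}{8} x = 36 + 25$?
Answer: $18150$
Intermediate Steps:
$x = 61$ ($x = 36 + 25 = 61$)
$k = 121$ ($k = 61 + 60 = 121$)
$E = 0$
$k \left(E + 150\right) = 121 \left(0 + 150\right) = 121 \cdot 150 = 18150$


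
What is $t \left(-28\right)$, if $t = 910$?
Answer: $-25480$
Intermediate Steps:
$t \left(-28\right) = 910 \left(-28\right) = -25480$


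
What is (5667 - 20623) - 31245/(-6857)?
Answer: -102522047/6857 ≈ -14951.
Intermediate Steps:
(5667 - 20623) - 31245/(-6857) = -14956 - 31245*(-1/6857) = -14956 + 31245/6857 = -102522047/6857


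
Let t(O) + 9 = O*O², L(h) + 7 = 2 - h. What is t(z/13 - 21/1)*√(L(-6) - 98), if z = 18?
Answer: -16601148*I*√97/2197 ≈ -74421.0*I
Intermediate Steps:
L(h) = -5 - h (L(h) = -7 + (2 - h) = -5 - h)
t(O) = -9 + O³ (t(O) = -9 + O*O² = -9 + O³)
t(z/13 - 21/1)*√(L(-6) - 98) = (-9 + (18/13 - 21/1)³)*√((-5 - 1*(-6)) - 98) = (-9 + (18*(1/13) - 21*1)³)*√((-5 + 6) - 98) = (-9 + (18/13 - 21)³)*√(1 - 98) = (-9 + (-255/13)³)*√(-97) = (-9 - 16581375/2197)*(I*√97) = -16601148*I*√97/2197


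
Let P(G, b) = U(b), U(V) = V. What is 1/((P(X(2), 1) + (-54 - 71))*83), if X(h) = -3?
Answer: -1/10292 ≈ -9.7163e-5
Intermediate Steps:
P(G, b) = b
1/((P(X(2), 1) + (-54 - 71))*83) = 1/((1 + (-54 - 71))*83) = 1/((1 - 125)*83) = 1/(-124*83) = 1/(-10292) = -1/10292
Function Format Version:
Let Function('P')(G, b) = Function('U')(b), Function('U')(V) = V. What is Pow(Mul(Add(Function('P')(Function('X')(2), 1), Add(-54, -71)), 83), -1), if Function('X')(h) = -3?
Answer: Rational(-1, 10292) ≈ -9.7163e-5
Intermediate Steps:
Function('P')(G, b) = b
Pow(Mul(Add(Function('P')(Function('X')(2), 1), Add(-54, -71)), 83), -1) = Pow(Mul(Add(1, Add(-54, -71)), 83), -1) = Pow(Mul(Add(1, -125), 83), -1) = Pow(Mul(-124, 83), -1) = Pow(-10292, -1) = Rational(-1, 10292)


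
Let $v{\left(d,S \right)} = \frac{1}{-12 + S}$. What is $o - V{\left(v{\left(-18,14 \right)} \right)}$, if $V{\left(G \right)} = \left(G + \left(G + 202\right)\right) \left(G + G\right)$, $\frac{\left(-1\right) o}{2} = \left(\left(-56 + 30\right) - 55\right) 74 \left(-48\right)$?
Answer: $-575627$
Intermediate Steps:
$o = -575424$ ($o = - 2 \left(\left(-56 + 30\right) - 55\right) 74 \left(-48\right) = - 2 \left(-26 - 55\right) 74 \left(-48\right) = - 2 \left(-81\right) 74 \left(-48\right) = - 2 \left(\left(-5994\right) \left(-48\right)\right) = \left(-2\right) 287712 = -575424$)
$V{\left(G \right)} = 2 G \left(202 + 2 G\right)$ ($V{\left(G \right)} = \left(G + \left(202 + G\right)\right) 2 G = \left(202 + 2 G\right) 2 G = 2 G \left(202 + 2 G\right)$)
$o - V{\left(v{\left(-18,14 \right)} \right)} = -575424 - \frac{4 \left(101 + \frac{1}{-12 + 14}\right)}{-12 + 14} = -575424 - \frac{4 \left(101 + \frac{1}{2}\right)}{2} = -575424 - 4 \cdot \frac{1}{2} \left(101 + \frac{1}{2}\right) = -575424 - 4 \cdot \frac{1}{2} \cdot \frac{203}{2} = -575424 - 203 = -575627$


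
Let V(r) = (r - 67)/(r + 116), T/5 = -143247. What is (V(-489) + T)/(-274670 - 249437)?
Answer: 267155099/195491911 ≈ 1.3666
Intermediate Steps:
T = -716235 (T = 5*(-143247) = -716235)
V(r) = (-67 + r)/(116 + r)
(V(-489) + T)/(-274670 - 249437) = ((-67 - 489)/(116 - 489) - 716235)/(-274670 - 249437) = (-556/(-373) - 716235)/(-524107) = (-1/373*(-556) - 716235)*(-1/524107) = (556/373 - 716235)*(-1/524107) = -267155099/373*(-1/524107) = 267155099/195491911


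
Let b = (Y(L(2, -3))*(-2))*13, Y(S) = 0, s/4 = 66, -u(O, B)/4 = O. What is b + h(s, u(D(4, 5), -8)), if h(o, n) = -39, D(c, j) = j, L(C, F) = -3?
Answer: -39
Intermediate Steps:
u(O, B) = -4*O
s = 264 (s = 4*66 = 264)
b = 0 (b = (0*(-2))*13 = 0*13 = 0)
b + h(s, u(D(4, 5), -8)) = 0 - 39 = -39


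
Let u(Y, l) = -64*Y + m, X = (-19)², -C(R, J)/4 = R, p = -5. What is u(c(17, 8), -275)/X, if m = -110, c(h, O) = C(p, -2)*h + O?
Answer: -62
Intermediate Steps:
C(R, J) = -4*R
X = 361
c(h, O) = O + 20*h (c(h, O) = (-4*(-5))*h + O = 20*h + O = O + 20*h)
u(Y, l) = -110 - 64*Y (u(Y, l) = -64*Y - 110 = -110 - 64*Y)
u(c(17, 8), -275)/X = (-110 - 64*(8 + 20*17))/361 = (-110 - 64*(8 + 340))*(1/361) = (-110 - 64*348)*(1/361) = (-110 - 22272)*(1/361) = -22382*1/361 = -62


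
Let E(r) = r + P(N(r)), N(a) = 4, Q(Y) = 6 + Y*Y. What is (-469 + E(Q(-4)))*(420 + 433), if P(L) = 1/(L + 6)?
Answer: -3812057/10 ≈ -3.8121e+5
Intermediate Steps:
Q(Y) = 6 + Y²
P(L) = 1/(6 + L)
E(r) = ⅒ + r (E(r) = r + 1/(6 + 4) = r + 1/10 = r + ⅒ = ⅒ + r)
(-469 + E(Q(-4)))*(420 + 433) = (-469 + (⅒ + (6 + (-4)²)))*(420 + 433) = (-469 + (⅒ + (6 + 16)))*853 = (-469 + (⅒ + 22))*853 = (-469 + 221/10)*853 = -4469/10*853 = -3812057/10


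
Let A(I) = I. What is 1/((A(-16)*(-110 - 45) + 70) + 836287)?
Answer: 1/838837 ≈ 1.1921e-6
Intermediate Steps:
1/((A(-16)*(-110 - 45) + 70) + 836287) = 1/((-16*(-110 - 45) + 70) + 836287) = 1/((-16*(-155) + 70) + 836287) = 1/((2480 + 70) + 836287) = 1/(2550 + 836287) = 1/838837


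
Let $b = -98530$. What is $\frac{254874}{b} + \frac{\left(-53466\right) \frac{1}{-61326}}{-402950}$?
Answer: $- \frac{104971268770513}{40580092363350} \approx -2.5868$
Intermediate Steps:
$\frac{254874}{b} + \frac{\left(-53466\right) \frac{1}{-61326}}{-402950} = \frac{254874}{-98530} + \frac{\left(-53466\right) \frac{1}{-61326}}{-402950} = 254874 \left(- \frac{1}{98530}\right) + \left(-53466\right) \left(- \frac{1}{61326}\right) \left(- \frac{1}{402950}\right) = - \frac{127437}{49265} + \frac{8911}{10221} \left(- \frac{1}{402950}\right) = - \frac{127437}{49265} - \frac{8911}{4118551950} = - \frac{104971268770513}{40580092363350}$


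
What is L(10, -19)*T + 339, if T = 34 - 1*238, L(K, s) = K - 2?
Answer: -1293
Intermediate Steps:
L(K, s) = -2 + K
T = -204 (T = 34 - 238 = -204)
L(10, -19)*T + 339 = (-2 + 10)*(-204) + 339 = 8*(-204) + 339 = -1632 + 339 = -1293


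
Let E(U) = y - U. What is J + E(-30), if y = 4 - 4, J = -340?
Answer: -310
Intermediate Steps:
y = 0
E(U) = -U (E(U) = 0 - U = -U)
J + E(-30) = -340 - 1*(-30) = -340 + 30 = -310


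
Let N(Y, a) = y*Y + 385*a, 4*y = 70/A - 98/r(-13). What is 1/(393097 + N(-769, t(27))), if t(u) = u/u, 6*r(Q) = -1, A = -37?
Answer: 74/20779401 ≈ 3.5612e-6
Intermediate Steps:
r(Q) = -⅙ (r(Q) = (⅙)*(-1) = -⅙)
t(u) = 1
y = 10843/74 (y = (70/(-37) - 98/(-⅙))/4 = (70*(-1/37) - 98*(-6))/4 = (-70/37 + 588)/4 = (¼)*(21686/37) = 10843/74 ≈ 146.53)
N(Y, a) = 385*a + 10843*Y/74 (N(Y, a) = 10843*Y/74 + 385*a = 385*a + 10843*Y/74)
1/(393097 + N(-769, t(27))) = 1/(393097 + (385*1 + (10843/74)*(-769))) = 1/(393097 + (385 - 8338267/74)) = 1/(393097 - 8309777/74) = 1/(20779401/74) = 74/20779401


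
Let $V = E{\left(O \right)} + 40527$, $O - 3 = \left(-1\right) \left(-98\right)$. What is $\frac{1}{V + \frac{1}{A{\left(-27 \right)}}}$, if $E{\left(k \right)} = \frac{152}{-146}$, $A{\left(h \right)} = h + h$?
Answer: $\frac{3942}{159753257} \approx 2.4676 \cdot 10^{-5}$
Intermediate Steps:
$A{\left(h \right)} = 2 h$
$O = 101$ ($O = 3 - -98 = 3 + 98 = 101$)
$E{\left(k \right)} = - \frac{76}{73}$ ($E{\left(k \right)} = 152 \left(- \frac{1}{146}\right) = - \frac{76}{73}$)
$V = \frac{2958395}{73}$ ($V = - \frac{76}{73} + 40527 = \frac{2958395}{73} \approx 40526.0$)
$\frac{1}{V + \frac{1}{A{\left(-27 \right)}}} = \frac{1}{\frac{2958395}{73} + \frac{1}{2 \left(-27\right)}} = \frac{1}{\frac{2958395}{73} + \frac{1}{-54}} = \frac{1}{\frac{2958395}{73} - \frac{1}{54}} = \frac{1}{\frac{159753257}{3942}} = \frac{3942}{159753257}$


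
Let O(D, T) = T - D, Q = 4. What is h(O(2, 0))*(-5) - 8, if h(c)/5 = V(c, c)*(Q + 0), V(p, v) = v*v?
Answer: -408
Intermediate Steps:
V(p, v) = v²
h(c) = 20*c² (h(c) = 5*(c²*(4 + 0)) = 5*(c²*4) = 5*(4*c²) = 20*c²)
h(O(2, 0))*(-5) - 8 = (20*(0 - 1*2)²)*(-5) - 8 = (20*(0 - 2)²)*(-5) - 8 = (20*(-2)²)*(-5) - 8 = (20*4)*(-5) - 8 = 80*(-5) - 8 = -400 - 8 = -408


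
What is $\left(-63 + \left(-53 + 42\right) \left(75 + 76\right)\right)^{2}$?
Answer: $2972176$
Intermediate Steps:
$\left(-63 + \left(-53 + 42\right) \left(75 + 76\right)\right)^{2} = \left(-63 - 1661\right)^{2} = \left(-1724\right)^{2} = 2972176$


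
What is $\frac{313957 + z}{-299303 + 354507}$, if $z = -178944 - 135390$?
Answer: $- \frac{377}{55204} \approx -0.0068292$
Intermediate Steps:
$z = -314334$
$\frac{313957 + z}{-299303 + 354507} = \frac{313957 - 314334}{-299303 + 354507} = - \frac{377}{55204}$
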